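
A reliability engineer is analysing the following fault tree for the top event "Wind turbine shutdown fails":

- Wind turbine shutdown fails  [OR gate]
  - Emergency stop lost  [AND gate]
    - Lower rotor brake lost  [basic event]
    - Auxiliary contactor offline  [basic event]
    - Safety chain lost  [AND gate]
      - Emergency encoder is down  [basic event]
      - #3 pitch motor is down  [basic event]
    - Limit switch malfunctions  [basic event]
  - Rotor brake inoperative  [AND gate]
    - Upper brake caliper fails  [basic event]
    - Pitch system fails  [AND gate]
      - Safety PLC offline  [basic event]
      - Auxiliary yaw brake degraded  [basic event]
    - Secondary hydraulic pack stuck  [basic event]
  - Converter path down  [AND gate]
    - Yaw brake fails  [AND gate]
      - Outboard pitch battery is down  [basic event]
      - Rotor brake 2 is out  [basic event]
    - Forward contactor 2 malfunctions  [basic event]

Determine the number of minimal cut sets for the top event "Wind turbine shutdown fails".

3

Safety chain lost [AND]: one cut set from each child combined → 1 × 1 = 1 cut set(s).
Emergency stop lost [AND]: one cut set from each child combined → 1 × 1 × 1 × 1 = 1 cut set(s).
Pitch system fails [AND]: one cut set from each child combined → 1 × 1 = 1 cut set(s).
Rotor brake inoperative [AND]: one cut set from each child combined → 1 × 1 × 1 = 1 cut set(s).
Yaw brake fails [AND]: one cut set from each child combined → 1 × 1 = 1 cut set(s).
Converter path down [AND]: one cut set from each child combined → 1 × 1 = 1 cut set(s).
Wind turbine shutdown fails [OR]: union of children's cut sets → 3 cut set(s).
Minimal cut sets: {#3 pitch motor is down, Auxiliary contactor offline, Emergency encoder is down, Limit switch malfunctions, Lower rotor brake lost}; {Auxiliary yaw brake degraded, Safety PLC offline, Secondary hydraulic pack stuck, Upper brake caliper fails}; {Forward contactor 2 malfunctions, Outboard pitch battery is down, Rotor brake 2 is out}.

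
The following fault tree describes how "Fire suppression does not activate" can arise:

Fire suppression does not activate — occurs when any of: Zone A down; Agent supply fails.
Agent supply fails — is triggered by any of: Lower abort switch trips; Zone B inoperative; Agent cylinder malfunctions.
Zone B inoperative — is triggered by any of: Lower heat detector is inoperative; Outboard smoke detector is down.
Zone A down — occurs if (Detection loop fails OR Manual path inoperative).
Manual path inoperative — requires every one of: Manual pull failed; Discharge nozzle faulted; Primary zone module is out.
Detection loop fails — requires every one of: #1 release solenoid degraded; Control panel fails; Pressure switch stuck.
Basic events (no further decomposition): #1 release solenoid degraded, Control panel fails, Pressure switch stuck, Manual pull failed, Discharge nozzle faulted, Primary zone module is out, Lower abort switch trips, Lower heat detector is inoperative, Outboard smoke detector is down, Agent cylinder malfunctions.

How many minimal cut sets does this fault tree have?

Detection loop fails [AND]: one cut set from each child combined → 1 × 1 × 1 = 1 cut set(s).
Manual path inoperative [AND]: one cut set from each child combined → 1 × 1 × 1 = 1 cut set(s).
Zone A down [OR]: union of children's cut sets → 2 cut set(s).
Zone B inoperative [OR]: union of children's cut sets → 2 cut set(s).
Agent supply fails [OR]: union of children's cut sets → 4 cut set(s).
Fire suppression does not activate [OR]: union of children's cut sets → 6 cut set(s).
Minimal cut sets: {#1 release solenoid degraded, Control panel fails, Pressure switch stuck}; {Discharge nozzle faulted, Manual pull failed, Primary zone module is out}; {Lower abort switch trips}; {Lower heat detector is inoperative}; {Outboard smoke detector is down}; {Agent cylinder malfunctions}.

6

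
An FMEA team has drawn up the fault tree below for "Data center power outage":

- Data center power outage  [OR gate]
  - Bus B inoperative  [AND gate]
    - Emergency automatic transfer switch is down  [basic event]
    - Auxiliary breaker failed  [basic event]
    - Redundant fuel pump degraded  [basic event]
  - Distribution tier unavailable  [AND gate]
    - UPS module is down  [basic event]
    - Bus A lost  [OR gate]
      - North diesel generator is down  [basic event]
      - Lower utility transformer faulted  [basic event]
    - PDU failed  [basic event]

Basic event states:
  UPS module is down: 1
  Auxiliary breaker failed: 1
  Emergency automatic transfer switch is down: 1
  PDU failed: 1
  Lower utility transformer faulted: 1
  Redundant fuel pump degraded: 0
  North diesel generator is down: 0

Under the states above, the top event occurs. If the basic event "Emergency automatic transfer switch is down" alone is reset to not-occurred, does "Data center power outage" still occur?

Counterfactual: set "Emergency automatic transfer switch is down" to not occurred.
Bus B inoperative [AND]: Emergency automatic transfer switch is down=not, Auxiliary breaker failed=occurs, Redundant fuel pump degraded=not → not all inputs occur → does not occur.
Bus A lost [OR]: North diesel generator is down=not, Lower utility transformer faulted=occurs → at least one input occurs → occurs.
Distribution tier unavailable [AND]: UPS module is down=occurs, Bus A lost=occurs, PDU failed=occurs → all inputs occur → occurs.
Data center power outage [OR]: Bus B inoperative=not, Distribution tier unavailable=occurs → at least one input occurs → occurs.

Yes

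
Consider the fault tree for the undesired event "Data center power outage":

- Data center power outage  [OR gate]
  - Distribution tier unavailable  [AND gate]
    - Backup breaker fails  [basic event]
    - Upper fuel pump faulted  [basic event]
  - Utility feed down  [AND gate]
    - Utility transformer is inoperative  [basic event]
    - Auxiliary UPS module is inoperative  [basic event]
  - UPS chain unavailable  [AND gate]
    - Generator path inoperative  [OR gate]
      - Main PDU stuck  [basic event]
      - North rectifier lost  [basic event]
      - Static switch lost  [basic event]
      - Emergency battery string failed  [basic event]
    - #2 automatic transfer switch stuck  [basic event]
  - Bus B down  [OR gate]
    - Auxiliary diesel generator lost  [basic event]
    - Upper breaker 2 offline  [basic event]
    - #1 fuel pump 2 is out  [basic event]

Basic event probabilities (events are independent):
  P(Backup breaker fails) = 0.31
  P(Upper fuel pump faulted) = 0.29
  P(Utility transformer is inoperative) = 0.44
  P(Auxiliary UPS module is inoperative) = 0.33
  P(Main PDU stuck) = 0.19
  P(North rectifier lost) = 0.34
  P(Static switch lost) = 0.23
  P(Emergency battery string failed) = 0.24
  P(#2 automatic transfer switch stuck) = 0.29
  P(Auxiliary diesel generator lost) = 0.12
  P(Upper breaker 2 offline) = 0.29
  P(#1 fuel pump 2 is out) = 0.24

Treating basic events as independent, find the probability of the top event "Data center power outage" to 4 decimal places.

0.7042

P(Distribution tier unavailable) [AND] = 0.31 × 0.29 = 0.089900
P(Utility feed down) [AND] = 0.44 × 0.33 = 0.145200
P(Generator path inoperative) [OR] = 1 − (1−0.19) × (1−0.34) × (1−0.23) × (1−0.24) = 0.687152
P(UPS chain unavailable) [AND] = 0.687152 × 0.29 = 0.199274
P(Bus B down) [OR] = 1 − (1−0.12) × (1−0.29) × (1−0.24) = 0.525152
P(Data center power outage) [OR] = 1 − (1−0.089900) × (1−0.145200) × (1−0.199274) × (1−0.525152) = 0.704204
Rounded to 4 decimal places: P(Data center power outage) ≈ 0.7042.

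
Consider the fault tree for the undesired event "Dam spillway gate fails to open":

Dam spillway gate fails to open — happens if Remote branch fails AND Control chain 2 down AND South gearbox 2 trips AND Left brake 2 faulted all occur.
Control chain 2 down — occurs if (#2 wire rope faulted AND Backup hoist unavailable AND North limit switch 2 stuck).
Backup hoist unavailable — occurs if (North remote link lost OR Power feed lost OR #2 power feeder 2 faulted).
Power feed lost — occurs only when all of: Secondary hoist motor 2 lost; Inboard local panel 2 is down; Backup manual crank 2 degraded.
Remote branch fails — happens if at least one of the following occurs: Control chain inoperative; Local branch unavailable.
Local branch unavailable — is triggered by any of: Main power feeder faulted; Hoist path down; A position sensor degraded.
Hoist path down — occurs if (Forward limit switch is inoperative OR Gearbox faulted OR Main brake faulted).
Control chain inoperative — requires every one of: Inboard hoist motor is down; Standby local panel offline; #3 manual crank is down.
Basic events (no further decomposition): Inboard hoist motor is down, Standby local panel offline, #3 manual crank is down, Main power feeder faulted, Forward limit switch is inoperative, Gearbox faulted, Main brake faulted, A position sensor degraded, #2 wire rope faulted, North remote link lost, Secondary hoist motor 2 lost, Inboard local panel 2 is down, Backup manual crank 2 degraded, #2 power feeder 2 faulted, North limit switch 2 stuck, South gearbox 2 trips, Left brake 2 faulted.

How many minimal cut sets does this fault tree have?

18

Control chain inoperative [AND]: one cut set from each child combined → 1 × 1 × 1 = 1 cut set(s).
Hoist path down [OR]: union of children's cut sets → 3 cut set(s).
Local branch unavailable [OR]: union of children's cut sets → 5 cut set(s).
Remote branch fails [OR]: union of children's cut sets → 6 cut set(s).
Power feed lost [AND]: one cut set from each child combined → 1 × 1 × 1 = 1 cut set(s).
Backup hoist unavailable [OR]: union of children's cut sets → 3 cut set(s).
Control chain 2 down [AND]: one cut set from each child combined → 1 × 3 × 1 = 3 cut set(s).
Dam spillway gate fails to open [AND]: one cut set from each child combined → 6 × 3 × 1 × 1 = 18 cut set(s).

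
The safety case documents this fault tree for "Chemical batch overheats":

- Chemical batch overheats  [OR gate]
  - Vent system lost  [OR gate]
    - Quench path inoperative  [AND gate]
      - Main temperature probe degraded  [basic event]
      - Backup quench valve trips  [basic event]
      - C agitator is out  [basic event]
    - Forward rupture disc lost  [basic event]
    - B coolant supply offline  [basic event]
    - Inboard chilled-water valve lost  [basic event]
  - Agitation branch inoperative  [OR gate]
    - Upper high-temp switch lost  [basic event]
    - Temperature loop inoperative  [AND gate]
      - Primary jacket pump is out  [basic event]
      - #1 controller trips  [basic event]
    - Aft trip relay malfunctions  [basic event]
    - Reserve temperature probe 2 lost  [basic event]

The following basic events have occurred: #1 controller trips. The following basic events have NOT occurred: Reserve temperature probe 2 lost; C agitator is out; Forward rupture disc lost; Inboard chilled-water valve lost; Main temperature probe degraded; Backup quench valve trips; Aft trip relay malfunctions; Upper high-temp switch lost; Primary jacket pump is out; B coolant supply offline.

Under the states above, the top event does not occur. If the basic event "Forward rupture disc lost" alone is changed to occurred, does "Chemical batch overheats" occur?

Yes

Counterfactual: set "Forward rupture disc lost" to occurred.
Quench path inoperative [AND]: Main temperature probe degraded=not, Backup quench valve trips=not, C agitator is out=not → not all inputs occur → does not occur.
Vent system lost [OR]: Quench path inoperative=not, Forward rupture disc lost=occurs, B coolant supply offline=not, Inboard chilled-water valve lost=not → at least one input occurs → occurs.
Temperature loop inoperative [AND]: Primary jacket pump is out=not, #1 controller trips=occurs → not all inputs occur → does not occur.
Agitation branch inoperative [OR]: Upper high-temp switch lost=not, Temperature loop inoperative=not, Aft trip relay malfunctions=not, Reserve temperature probe 2 lost=not → no input occurs → does not occur.
Chemical batch overheats [OR]: Vent system lost=occurs, Agitation branch inoperative=not → at least one input occurs → occurs.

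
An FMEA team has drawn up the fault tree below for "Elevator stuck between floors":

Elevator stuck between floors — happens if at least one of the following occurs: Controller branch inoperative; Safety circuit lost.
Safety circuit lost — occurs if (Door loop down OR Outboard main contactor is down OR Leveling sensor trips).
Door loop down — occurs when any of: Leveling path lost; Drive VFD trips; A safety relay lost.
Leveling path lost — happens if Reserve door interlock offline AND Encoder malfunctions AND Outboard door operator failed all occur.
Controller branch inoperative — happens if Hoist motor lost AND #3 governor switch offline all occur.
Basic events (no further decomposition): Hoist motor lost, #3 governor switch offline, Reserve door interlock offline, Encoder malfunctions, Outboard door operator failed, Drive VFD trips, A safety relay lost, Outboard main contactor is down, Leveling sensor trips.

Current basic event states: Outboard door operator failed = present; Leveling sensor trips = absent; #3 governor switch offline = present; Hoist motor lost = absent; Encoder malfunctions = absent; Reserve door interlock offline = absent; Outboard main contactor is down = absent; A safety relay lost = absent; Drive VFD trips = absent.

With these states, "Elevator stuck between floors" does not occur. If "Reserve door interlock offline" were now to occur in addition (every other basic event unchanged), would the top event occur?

No

Counterfactual: set "Reserve door interlock offline" to occurred.
Controller branch inoperative [AND]: Hoist motor lost=not, #3 governor switch offline=occurs → not all inputs occur → does not occur.
Leveling path lost [AND]: Reserve door interlock offline=occurs, Encoder malfunctions=not, Outboard door operator failed=occurs → not all inputs occur → does not occur.
Door loop down [OR]: Leveling path lost=not, Drive VFD trips=not, A safety relay lost=not → no input occurs → does not occur.
Safety circuit lost [OR]: Door loop down=not, Outboard main contactor is down=not, Leveling sensor trips=not → no input occurs → does not occur.
Elevator stuck between floors [OR]: Controller branch inoperative=not, Safety circuit lost=not → no input occurs → does not occur.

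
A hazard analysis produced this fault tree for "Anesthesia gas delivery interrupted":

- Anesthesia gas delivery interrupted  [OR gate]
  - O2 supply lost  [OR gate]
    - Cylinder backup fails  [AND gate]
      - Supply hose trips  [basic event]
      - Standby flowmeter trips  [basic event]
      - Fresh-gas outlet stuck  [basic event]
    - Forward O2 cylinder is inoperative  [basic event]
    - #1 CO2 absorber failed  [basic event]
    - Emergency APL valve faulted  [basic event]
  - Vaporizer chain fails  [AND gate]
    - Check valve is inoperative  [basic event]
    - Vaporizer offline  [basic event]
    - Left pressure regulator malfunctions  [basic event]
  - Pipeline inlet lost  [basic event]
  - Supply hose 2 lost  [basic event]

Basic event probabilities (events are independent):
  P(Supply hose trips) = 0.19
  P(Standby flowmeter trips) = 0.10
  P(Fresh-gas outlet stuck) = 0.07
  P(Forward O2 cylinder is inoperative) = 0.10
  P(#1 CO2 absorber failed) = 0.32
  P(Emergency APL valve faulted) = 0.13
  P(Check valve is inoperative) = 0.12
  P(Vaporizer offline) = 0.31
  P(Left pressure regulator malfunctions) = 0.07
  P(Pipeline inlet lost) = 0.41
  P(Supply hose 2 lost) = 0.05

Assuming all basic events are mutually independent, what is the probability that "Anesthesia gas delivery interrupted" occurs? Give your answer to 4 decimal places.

0.7027

P(Cylinder backup fails) [AND] = 0.19 × 0.10 × 0.07 = 0.001330
P(O2 supply lost) [OR] = 1 − (1−0.001330) × (1−0.10) × (1−0.32) × (1−0.13) = 0.468268
P(Vaporizer chain fails) [AND] = 0.12 × 0.31 × 0.07 = 0.002604
P(Anesthesia gas delivery interrupted) [OR] = 1 − (1−0.468268) × (1−0.002604) × (1−0.41) × (1−0.05) = 0.702740
Rounded to 4 decimal places: P(Anesthesia gas delivery interrupted) ≈ 0.7027.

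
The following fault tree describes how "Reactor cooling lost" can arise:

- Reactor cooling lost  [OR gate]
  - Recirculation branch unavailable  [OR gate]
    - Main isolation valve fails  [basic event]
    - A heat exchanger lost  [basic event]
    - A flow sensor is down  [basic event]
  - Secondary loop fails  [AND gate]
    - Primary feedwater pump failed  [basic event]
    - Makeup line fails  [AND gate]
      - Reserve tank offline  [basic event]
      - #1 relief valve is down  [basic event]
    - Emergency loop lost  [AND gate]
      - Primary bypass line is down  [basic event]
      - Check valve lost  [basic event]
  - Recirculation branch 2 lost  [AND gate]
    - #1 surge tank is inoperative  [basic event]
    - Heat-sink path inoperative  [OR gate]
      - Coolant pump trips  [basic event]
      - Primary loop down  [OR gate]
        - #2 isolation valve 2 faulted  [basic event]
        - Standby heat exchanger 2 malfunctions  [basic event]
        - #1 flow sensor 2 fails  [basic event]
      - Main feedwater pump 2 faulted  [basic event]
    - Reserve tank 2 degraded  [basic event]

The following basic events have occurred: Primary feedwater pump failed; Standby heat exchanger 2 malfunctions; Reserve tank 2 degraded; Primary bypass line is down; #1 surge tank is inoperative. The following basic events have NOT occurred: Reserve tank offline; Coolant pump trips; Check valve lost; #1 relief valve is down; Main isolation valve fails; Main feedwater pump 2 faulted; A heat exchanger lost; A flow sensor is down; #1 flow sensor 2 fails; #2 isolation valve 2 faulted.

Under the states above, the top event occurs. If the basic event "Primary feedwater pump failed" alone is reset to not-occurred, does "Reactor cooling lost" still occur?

Yes

Counterfactual: set "Primary feedwater pump failed" to not occurred.
Recirculation branch unavailable [OR]: Main isolation valve fails=not, A heat exchanger lost=not, A flow sensor is down=not → no input occurs → does not occur.
Makeup line fails [AND]: Reserve tank offline=not, #1 relief valve is down=not → not all inputs occur → does not occur.
Emergency loop lost [AND]: Primary bypass line is down=occurs, Check valve lost=not → not all inputs occur → does not occur.
Secondary loop fails [AND]: Primary feedwater pump failed=not, Makeup line fails=not, Emergency loop lost=not → not all inputs occur → does not occur.
Primary loop down [OR]: #2 isolation valve 2 faulted=not, Standby heat exchanger 2 malfunctions=occurs, #1 flow sensor 2 fails=not → at least one input occurs → occurs.
Heat-sink path inoperative [OR]: Coolant pump trips=not, Primary loop down=occurs, Main feedwater pump 2 faulted=not → at least one input occurs → occurs.
Recirculation branch 2 lost [AND]: #1 surge tank is inoperative=occurs, Heat-sink path inoperative=occurs, Reserve tank 2 degraded=occurs → all inputs occur → occurs.
Reactor cooling lost [OR]: Recirculation branch unavailable=not, Secondary loop fails=not, Recirculation branch 2 lost=occurs → at least one input occurs → occurs.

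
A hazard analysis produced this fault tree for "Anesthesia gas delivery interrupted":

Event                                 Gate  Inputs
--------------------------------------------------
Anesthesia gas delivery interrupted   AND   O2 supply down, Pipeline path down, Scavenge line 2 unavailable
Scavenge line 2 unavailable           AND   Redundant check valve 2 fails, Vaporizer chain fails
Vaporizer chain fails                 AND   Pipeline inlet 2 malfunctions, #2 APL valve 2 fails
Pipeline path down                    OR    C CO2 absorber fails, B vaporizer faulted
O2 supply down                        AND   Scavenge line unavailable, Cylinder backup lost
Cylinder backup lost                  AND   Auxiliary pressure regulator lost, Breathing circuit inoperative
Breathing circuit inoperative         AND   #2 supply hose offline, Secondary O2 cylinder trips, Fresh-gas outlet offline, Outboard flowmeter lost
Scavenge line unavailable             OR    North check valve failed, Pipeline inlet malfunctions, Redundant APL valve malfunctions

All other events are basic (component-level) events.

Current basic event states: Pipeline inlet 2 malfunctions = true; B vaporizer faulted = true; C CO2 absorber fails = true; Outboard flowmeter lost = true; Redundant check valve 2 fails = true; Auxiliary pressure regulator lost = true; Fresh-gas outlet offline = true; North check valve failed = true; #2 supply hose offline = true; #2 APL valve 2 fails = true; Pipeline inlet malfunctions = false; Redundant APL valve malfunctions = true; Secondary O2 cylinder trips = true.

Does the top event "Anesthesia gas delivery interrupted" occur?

Yes

Scavenge line unavailable [OR]: North check valve failed=occurs, Pipeline inlet malfunctions=not, Redundant APL valve malfunctions=occurs → at least one input occurs → occurs.
Breathing circuit inoperative [AND]: #2 supply hose offline=occurs, Secondary O2 cylinder trips=occurs, Fresh-gas outlet offline=occurs, Outboard flowmeter lost=occurs → all inputs occur → occurs.
Cylinder backup lost [AND]: Auxiliary pressure regulator lost=occurs, Breathing circuit inoperative=occurs → all inputs occur → occurs.
O2 supply down [AND]: Scavenge line unavailable=occurs, Cylinder backup lost=occurs → all inputs occur → occurs.
Pipeline path down [OR]: C CO2 absorber fails=occurs, B vaporizer faulted=occurs → at least one input occurs → occurs.
Vaporizer chain fails [AND]: Pipeline inlet 2 malfunctions=occurs, #2 APL valve 2 fails=occurs → all inputs occur → occurs.
Scavenge line 2 unavailable [AND]: Redundant check valve 2 fails=occurs, Vaporizer chain fails=occurs → all inputs occur → occurs.
Anesthesia gas delivery interrupted [AND]: O2 supply down=occurs, Pipeline path down=occurs, Scavenge line 2 unavailable=occurs → all inputs occur → occurs.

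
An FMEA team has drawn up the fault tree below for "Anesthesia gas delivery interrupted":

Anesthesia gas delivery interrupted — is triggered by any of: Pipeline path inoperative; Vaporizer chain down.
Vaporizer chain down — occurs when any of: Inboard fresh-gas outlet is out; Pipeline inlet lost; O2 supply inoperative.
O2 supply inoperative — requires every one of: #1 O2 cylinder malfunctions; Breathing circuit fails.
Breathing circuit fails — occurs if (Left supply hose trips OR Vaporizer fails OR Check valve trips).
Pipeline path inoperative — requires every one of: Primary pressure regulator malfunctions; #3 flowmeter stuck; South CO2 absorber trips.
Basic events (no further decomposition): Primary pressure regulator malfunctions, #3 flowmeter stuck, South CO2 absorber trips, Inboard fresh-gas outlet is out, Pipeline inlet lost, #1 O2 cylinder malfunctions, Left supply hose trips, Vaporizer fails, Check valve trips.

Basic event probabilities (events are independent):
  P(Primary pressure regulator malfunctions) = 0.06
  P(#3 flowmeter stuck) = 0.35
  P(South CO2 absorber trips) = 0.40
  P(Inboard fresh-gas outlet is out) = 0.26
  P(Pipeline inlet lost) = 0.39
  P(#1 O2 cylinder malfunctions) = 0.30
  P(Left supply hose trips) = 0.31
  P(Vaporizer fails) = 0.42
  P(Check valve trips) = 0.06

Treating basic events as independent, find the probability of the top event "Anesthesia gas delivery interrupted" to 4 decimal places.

0.6362

P(Pipeline path inoperative) [AND] = 0.06 × 0.35 × 0.40 = 0.008400
P(Breathing circuit fails) [OR] = 1 − (1−0.31) × (1−0.42) × (1−0.06) = 0.623812
P(O2 supply inoperative) [AND] = 0.30 × 0.623812 = 0.187144
P(Vaporizer chain down) [OR] = 1 − (1−0.26) × (1−0.39) × (1−0.187144) = 0.633077
P(Anesthesia gas delivery interrupted) [OR] = 1 − (1−0.008400) × (1−0.633077) = 0.636159
Rounded to 4 decimal places: P(Anesthesia gas delivery interrupted) ≈ 0.6362.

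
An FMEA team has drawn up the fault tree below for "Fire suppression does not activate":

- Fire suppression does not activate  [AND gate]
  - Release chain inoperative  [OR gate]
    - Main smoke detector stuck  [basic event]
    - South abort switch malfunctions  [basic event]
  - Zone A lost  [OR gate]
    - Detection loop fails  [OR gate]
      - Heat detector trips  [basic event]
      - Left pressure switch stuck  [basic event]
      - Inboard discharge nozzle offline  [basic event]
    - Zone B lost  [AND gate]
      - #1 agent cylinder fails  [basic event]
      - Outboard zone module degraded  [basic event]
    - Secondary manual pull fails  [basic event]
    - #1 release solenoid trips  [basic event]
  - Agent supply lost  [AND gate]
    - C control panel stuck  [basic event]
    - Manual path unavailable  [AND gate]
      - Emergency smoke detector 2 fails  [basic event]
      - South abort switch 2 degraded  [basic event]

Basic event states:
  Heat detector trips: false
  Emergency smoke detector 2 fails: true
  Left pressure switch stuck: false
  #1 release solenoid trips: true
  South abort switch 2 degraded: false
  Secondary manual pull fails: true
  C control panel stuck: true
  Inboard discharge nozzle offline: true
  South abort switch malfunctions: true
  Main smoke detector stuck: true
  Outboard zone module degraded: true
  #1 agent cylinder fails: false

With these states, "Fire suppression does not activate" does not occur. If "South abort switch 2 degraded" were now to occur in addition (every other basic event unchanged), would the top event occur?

Yes

Counterfactual: set "South abort switch 2 degraded" to occurred.
Release chain inoperative [OR]: Main smoke detector stuck=occurs, South abort switch malfunctions=occurs → at least one input occurs → occurs.
Detection loop fails [OR]: Heat detector trips=not, Left pressure switch stuck=not, Inboard discharge nozzle offline=occurs → at least one input occurs → occurs.
Zone B lost [AND]: #1 agent cylinder fails=not, Outboard zone module degraded=occurs → not all inputs occur → does not occur.
Zone A lost [OR]: Detection loop fails=occurs, Zone B lost=not, Secondary manual pull fails=occurs, #1 release solenoid trips=occurs → at least one input occurs → occurs.
Manual path unavailable [AND]: Emergency smoke detector 2 fails=occurs, South abort switch 2 degraded=occurs → all inputs occur → occurs.
Agent supply lost [AND]: C control panel stuck=occurs, Manual path unavailable=occurs → all inputs occur → occurs.
Fire suppression does not activate [AND]: Release chain inoperative=occurs, Zone A lost=occurs, Agent supply lost=occurs → all inputs occur → occurs.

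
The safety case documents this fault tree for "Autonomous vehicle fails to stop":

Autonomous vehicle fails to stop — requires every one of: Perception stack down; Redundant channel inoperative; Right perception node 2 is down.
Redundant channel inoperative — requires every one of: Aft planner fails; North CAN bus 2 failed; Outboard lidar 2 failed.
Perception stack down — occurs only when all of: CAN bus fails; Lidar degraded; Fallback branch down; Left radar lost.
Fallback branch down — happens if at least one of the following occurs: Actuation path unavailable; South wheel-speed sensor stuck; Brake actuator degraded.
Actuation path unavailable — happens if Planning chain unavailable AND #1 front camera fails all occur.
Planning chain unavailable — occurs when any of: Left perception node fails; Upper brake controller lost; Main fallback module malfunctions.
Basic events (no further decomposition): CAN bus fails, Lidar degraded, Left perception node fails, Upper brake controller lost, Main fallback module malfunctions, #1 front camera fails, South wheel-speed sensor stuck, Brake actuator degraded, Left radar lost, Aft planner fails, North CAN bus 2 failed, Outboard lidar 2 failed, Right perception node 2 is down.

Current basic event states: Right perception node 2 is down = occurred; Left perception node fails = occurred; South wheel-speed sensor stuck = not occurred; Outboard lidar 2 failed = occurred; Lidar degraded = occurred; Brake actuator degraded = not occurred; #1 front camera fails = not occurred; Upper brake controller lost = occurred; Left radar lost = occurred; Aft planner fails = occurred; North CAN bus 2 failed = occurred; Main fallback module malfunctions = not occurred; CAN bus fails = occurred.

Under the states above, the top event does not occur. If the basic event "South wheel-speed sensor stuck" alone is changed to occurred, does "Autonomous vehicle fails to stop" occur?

Yes

Counterfactual: set "South wheel-speed sensor stuck" to occurred.
Planning chain unavailable [OR]: Left perception node fails=occurs, Upper brake controller lost=occurs, Main fallback module malfunctions=not → at least one input occurs → occurs.
Actuation path unavailable [AND]: Planning chain unavailable=occurs, #1 front camera fails=not → not all inputs occur → does not occur.
Fallback branch down [OR]: Actuation path unavailable=not, South wheel-speed sensor stuck=occurs, Brake actuator degraded=not → at least one input occurs → occurs.
Perception stack down [AND]: CAN bus fails=occurs, Lidar degraded=occurs, Fallback branch down=occurs, Left radar lost=occurs → all inputs occur → occurs.
Redundant channel inoperative [AND]: Aft planner fails=occurs, North CAN bus 2 failed=occurs, Outboard lidar 2 failed=occurs → all inputs occur → occurs.
Autonomous vehicle fails to stop [AND]: Perception stack down=occurs, Redundant channel inoperative=occurs, Right perception node 2 is down=occurs → all inputs occur → occurs.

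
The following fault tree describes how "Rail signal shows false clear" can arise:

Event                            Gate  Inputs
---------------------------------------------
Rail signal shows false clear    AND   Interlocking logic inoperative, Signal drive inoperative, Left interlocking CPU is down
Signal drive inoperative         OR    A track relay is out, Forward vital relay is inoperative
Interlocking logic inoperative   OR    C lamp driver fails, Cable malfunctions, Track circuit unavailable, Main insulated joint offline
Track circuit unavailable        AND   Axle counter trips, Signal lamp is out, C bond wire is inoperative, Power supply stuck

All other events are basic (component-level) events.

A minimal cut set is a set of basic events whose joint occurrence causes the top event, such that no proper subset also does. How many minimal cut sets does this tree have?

8

Track circuit unavailable [AND]: one cut set from each child combined → 1 × 1 × 1 × 1 = 1 cut set(s).
Interlocking logic inoperative [OR]: union of children's cut sets → 4 cut set(s).
Signal drive inoperative [OR]: union of children's cut sets → 2 cut set(s).
Rail signal shows false clear [AND]: one cut set from each child combined → 4 × 2 × 1 = 8 cut set(s).
Minimal cut sets: {A track relay is out, C lamp driver fails, Left interlocking CPU is down}; {C lamp driver fails, Forward vital relay is inoperative, Left interlocking CPU is down}; {A track relay is out, Cable malfunctions, Left interlocking CPU is down}; {Cable malfunctions, Forward vital relay is inoperative, Left interlocking CPU is down}; {A track relay is out, Axle counter trips, C bond wire is inoperative, Left interlocking CPU is down, Power supply stuck, Signal lamp is out}; {Axle counter trips, C bond wire is inoperative, Forward vital relay is inoperative, Left interlocking CPU is down, Power supply stuck, Signal lamp is out}; {A track relay is out, Left interlocking CPU is down, Main insulated joint offline}; {Forward vital relay is inoperative, Left interlocking CPU is down, Main insulated joint offline}.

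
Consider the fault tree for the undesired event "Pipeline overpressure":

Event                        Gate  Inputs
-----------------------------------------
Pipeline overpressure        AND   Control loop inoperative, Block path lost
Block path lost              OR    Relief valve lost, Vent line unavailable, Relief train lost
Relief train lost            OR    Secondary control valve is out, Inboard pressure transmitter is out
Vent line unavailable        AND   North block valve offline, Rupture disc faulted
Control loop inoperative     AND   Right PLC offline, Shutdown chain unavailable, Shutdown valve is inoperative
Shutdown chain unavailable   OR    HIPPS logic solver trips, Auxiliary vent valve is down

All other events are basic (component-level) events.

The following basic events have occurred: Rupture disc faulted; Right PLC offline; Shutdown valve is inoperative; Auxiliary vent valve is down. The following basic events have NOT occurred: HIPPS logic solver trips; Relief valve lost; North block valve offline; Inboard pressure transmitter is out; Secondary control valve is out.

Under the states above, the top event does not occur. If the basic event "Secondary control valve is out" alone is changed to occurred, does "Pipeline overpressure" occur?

Counterfactual: set "Secondary control valve is out" to occurred.
Shutdown chain unavailable [OR]: HIPPS logic solver trips=not, Auxiliary vent valve is down=occurs → at least one input occurs → occurs.
Control loop inoperative [AND]: Right PLC offline=occurs, Shutdown chain unavailable=occurs, Shutdown valve is inoperative=occurs → all inputs occur → occurs.
Vent line unavailable [AND]: North block valve offline=not, Rupture disc faulted=occurs → not all inputs occur → does not occur.
Relief train lost [OR]: Secondary control valve is out=occurs, Inboard pressure transmitter is out=not → at least one input occurs → occurs.
Block path lost [OR]: Relief valve lost=not, Vent line unavailable=not, Relief train lost=occurs → at least one input occurs → occurs.
Pipeline overpressure [AND]: Control loop inoperative=occurs, Block path lost=occurs → all inputs occur → occurs.

Yes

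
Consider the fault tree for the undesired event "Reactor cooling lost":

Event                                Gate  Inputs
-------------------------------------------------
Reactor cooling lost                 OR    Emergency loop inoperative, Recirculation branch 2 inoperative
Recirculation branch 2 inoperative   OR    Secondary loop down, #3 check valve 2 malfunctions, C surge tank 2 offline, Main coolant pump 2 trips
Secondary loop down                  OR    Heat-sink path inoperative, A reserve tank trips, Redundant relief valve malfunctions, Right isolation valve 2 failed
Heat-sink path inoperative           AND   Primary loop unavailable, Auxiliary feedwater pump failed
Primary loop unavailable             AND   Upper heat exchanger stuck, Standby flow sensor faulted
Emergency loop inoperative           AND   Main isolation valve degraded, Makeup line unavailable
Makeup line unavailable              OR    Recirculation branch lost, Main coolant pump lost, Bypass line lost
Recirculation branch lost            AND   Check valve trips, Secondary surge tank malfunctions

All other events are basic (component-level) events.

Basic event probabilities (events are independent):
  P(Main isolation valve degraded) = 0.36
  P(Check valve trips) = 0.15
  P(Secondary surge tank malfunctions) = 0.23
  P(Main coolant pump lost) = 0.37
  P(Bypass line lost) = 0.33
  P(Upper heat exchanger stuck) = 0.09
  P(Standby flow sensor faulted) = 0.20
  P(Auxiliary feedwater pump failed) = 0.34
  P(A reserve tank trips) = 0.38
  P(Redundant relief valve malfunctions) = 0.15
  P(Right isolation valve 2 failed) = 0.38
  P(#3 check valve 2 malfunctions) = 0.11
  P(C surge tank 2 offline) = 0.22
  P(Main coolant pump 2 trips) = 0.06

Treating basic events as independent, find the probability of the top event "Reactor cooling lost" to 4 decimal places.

P(Recirculation branch lost) [AND] = 0.15 × 0.23 = 0.034500
P(Makeup line unavailable) [OR] = 1 − (1−0.034500) × (1−0.37) × (1−0.33) = 0.592462
P(Emergency loop inoperative) [AND] = 0.36 × 0.592462 = 0.213286
P(Primary loop unavailable) [AND] = 0.09 × 0.20 = 0.018000
P(Heat-sink path inoperative) [AND] = 0.018000 × 0.34 = 0.006120
P(Secondary loop down) [OR] = 1 − (1−0.006120) × (1−0.38) × (1−0.15) × (1−0.38) = 0.675260
P(Recirculation branch 2 inoperative) [OR] = 1 − (1−0.675260) × (1−0.11) × (1−0.22) × (1−0.06) = 0.788092
P(Reactor cooling lost) [OR] = 1 − (1−0.213286) × (1−0.788092) = 0.833289
Rounded to 4 decimal places: P(Reactor cooling lost) ≈ 0.8333.

0.8333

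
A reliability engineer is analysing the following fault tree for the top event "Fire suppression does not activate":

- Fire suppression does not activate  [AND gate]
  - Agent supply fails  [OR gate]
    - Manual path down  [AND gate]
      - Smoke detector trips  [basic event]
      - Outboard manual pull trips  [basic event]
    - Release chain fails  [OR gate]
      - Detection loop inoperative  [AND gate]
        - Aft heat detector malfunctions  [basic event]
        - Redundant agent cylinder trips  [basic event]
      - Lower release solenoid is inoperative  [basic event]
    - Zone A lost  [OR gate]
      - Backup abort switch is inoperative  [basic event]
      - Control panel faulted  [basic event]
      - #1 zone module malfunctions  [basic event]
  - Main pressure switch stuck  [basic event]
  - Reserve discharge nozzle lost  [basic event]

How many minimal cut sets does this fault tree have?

6

Manual path down [AND]: one cut set from each child combined → 1 × 1 = 1 cut set(s).
Detection loop inoperative [AND]: one cut set from each child combined → 1 × 1 = 1 cut set(s).
Release chain fails [OR]: union of children's cut sets → 2 cut set(s).
Zone A lost [OR]: union of children's cut sets → 3 cut set(s).
Agent supply fails [OR]: union of children's cut sets → 6 cut set(s).
Fire suppression does not activate [AND]: one cut set from each child combined → 6 × 1 × 1 = 6 cut set(s).
Minimal cut sets: {Main pressure switch stuck, Outboard manual pull trips, Reserve discharge nozzle lost, Smoke detector trips}; {Aft heat detector malfunctions, Main pressure switch stuck, Redundant agent cylinder trips, Reserve discharge nozzle lost}; {Lower release solenoid is inoperative, Main pressure switch stuck, Reserve discharge nozzle lost}; {Backup abort switch is inoperative, Main pressure switch stuck, Reserve discharge nozzle lost}; {Control panel faulted, Main pressure switch stuck, Reserve discharge nozzle lost}; {#1 zone module malfunctions, Main pressure switch stuck, Reserve discharge nozzle lost}.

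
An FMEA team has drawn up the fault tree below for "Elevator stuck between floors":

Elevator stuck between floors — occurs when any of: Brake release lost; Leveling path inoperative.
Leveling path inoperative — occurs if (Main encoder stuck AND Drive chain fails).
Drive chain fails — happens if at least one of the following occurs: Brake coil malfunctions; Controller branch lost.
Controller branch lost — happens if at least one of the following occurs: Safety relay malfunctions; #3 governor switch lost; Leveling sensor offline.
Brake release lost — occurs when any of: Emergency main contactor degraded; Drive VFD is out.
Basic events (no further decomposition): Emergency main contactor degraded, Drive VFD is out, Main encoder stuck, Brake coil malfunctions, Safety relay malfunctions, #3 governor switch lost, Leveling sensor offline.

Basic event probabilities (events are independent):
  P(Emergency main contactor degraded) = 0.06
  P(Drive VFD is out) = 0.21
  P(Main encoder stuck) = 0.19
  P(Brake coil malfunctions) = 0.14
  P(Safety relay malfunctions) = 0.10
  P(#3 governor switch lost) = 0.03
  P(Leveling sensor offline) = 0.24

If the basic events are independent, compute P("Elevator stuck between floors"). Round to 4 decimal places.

0.3180

P(Brake release lost) [OR] = 1 − (1−0.06) × (1−0.21) = 0.257400
P(Controller branch lost) [OR] = 1 − (1−0.10) × (1−0.03) × (1−0.24) = 0.336520
P(Drive chain fails) [OR] = 1 − (1−0.14) × (1−0.336520) = 0.429407
P(Leveling path inoperative) [AND] = 0.19 × 0.429407 = 0.081587
P(Elevator stuck between floors) [OR] = 1 − (1−0.257400) × (1−0.081587) = 0.317987
Rounded to 4 decimal places: P(Elevator stuck between floors) ≈ 0.3180.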